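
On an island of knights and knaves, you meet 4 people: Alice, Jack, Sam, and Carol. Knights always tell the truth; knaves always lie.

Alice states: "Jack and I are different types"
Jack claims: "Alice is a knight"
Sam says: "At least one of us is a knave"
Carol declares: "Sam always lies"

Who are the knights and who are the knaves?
Alice is a knave.
Jack is a knave.
Sam is a knight.
Carol is a knave.

Verification:
- Alice (knave) says "Jack and I are different types" - this is FALSE (a lie) because Alice is a knave and Jack is a knave.
- Jack (knave) says "Alice is a knight" - this is FALSE (a lie) because Alice is a knave.
- Sam (knight) says "At least one of us is a knave" - this is TRUE because Alice, Jack, and Carol are knaves.
- Carol (knave) says "Sam always lies" - this is FALSE (a lie) because Sam is a knight.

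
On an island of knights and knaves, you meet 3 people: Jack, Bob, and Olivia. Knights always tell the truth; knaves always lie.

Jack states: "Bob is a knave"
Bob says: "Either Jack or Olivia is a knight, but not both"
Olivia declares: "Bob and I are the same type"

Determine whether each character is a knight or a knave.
Jack is a knave.
Bob is a knight.
Olivia is a knight.

Verification:
- Jack (knave) says "Bob is a knave" - this is FALSE (a lie) because Bob is a knight.
- Bob (knight) says "Either Jack or Olivia is a knight, but not both" - this is TRUE because Jack is a knave and Olivia is a knight.
- Olivia (knight) says "Bob and I are the same type" - this is TRUE because Olivia is a knight and Bob is a knight.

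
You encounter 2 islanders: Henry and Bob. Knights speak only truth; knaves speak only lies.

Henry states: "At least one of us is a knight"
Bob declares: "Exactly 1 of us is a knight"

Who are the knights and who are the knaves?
Henry is a knave.
Bob is a knave.

Verification:
- Henry (knave) says "At least one of us is a knight" - this is FALSE (a lie) because no one is a knight.
- Bob (knave) says "Exactly 1 of us is a knight" - this is FALSE (a lie) because there are 0 knights.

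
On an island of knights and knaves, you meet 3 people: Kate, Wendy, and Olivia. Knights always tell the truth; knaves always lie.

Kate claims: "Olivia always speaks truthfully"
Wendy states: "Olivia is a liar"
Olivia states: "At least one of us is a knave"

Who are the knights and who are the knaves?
Kate is a knight.
Wendy is a knave.
Olivia is a knight.

Verification:
- Kate (knight) says "Olivia always speaks truthfully" - this is TRUE because Olivia is a knight.
- Wendy (knave) says "Olivia is a liar" - this is FALSE (a lie) because Olivia is a knight.
- Olivia (knight) says "At least one of us is a knave" - this is TRUE because Wendy is a knave.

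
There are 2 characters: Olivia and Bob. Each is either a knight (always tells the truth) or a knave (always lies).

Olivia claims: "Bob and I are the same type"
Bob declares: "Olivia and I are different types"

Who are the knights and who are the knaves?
Olivia is a knave.
Bob is a knight.

Verification:
- Olivia (knave) says "Bob and I are the same type" - this is FALSE (a lie) because Olivia is a knave and Bob is a knight.
- Bob (knight) says "Olivia and I are different types" - this is TRUE because Bob is a knight and Olivia is a knave.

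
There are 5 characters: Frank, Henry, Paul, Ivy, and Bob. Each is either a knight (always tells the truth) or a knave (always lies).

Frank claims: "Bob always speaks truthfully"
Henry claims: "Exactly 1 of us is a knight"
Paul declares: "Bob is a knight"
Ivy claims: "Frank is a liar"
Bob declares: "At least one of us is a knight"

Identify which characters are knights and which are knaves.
Frank is a knight.
Henry is a knave.
Paul is a knight.
Ivy is a knave.
Bob is a knight.

Verification:
- Frank (knight) says "Bob always speaks truthfully" - this is TRUE because Bob is a knight.
- Henry (knave) says "Exactly 1 of us is a knight" - this is FALSE (a lie) because there are 3 knights.
- Paul (knight) says "Bob is a knight" - this is TRUE because Bob is a knight.
- Ivy (knave) says "Frank is a liar" - this is FALSE (a lie) because Frank is a knight.
- Bob (knight) says "At least one of us is a knight" - this is TRUE because Frank, Paul, and Bob are knights.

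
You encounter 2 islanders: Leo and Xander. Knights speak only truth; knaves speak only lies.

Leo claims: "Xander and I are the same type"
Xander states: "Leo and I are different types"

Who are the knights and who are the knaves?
Leo is a knave.
Xander is a knight.

Verification:
- Leo (knave) says "Xander and I are the same type" - this is FALSE (a lie) because Leo is a knave and Xander is a knight.
- Xander (knight) says "Leo and I are different types" - this is TRUE because Xander is a knight and Leo is a knave.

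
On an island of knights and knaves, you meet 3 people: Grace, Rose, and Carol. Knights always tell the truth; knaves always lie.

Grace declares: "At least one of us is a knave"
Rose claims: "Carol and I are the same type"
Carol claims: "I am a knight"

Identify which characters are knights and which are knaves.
Grace is a knight.
Rose is a knave.
Carol is a knight.

Verification:
- Grace (knight) says "At least one of us is a knave" - this is TRUE because Rose is a knave.
- Rose (knave) says "Carol and I are the same type" - this is FALSE (a lie) because Rose is a knave and Carol is a knight.
- Carol (knight) says "I am a knight" - this is TRUE because Carol is a knight.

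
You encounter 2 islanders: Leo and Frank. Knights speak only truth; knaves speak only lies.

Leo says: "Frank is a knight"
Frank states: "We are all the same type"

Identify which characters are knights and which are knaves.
Leo is a knight.
Frank is a knight.

Verification:
- Leo (knight) says "Frank is a knight" - this is TRUE because Frank is a knight.
- Frank (knight) says "We are all the same type" - this is TRUE because Leo and Frank are knights.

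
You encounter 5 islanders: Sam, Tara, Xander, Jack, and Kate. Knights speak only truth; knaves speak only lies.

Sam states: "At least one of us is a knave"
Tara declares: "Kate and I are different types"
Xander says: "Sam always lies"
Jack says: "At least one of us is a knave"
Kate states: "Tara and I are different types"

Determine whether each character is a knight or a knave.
Sam is a knight.
Tara is a knave.
Xander is a knave.
Jack is a knight.
Kate is a knave.

Verification:
- Sam (knight) says "At least one of us is a knave" - this is TRUE because Tara, Xander, and Kate are knaves.
- Tara (knave) says "Kate and I are different types" - this is FALSE (a lie) because Tara is a knave and Kate is a knave.
- Xander (knave) says "Sam always lies" - this is FALSE (a lie) because Sam is a knight.
- Jack (knight) says "At least one of us is a knave" - this is TRUE because Tara, Xander, and Kate are knaves.
- Kate (knave) says "Tara and I are different types" - this is FALSE (a lie) because Kate is a knave and Tara is a knave.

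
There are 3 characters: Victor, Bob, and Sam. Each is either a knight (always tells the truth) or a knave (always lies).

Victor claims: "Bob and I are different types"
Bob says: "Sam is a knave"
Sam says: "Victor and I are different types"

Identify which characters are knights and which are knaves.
Victor is a knave.
Bob is a knave.
Sam is a knight.

Verification:
- Victor (knave) says "Bob and I are different types" - this is FALSE (a lie) because Victor is a knave and Bob is a knave.
- Bob (knave) says "Sam is a knave" - this is FALSE (a lie) because Sam is a knight.
- Sam (knight) says "Victor and I are different types" - this is TRUE because Sam is a knight and Victor is a knave.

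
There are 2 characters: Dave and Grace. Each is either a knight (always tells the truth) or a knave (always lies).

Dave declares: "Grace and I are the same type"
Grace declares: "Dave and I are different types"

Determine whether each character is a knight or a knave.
Dave is a knave.
Grace is a knight.

Verification:
- Dave (knave) says "Grace and I are the same type" - this is FALSE (a lie) because Dave is a knave and Grace is a knight.
- Grace (knight) says "Dave and I are different types" - this is TRUE because Grace is a knight and Dave is a knave.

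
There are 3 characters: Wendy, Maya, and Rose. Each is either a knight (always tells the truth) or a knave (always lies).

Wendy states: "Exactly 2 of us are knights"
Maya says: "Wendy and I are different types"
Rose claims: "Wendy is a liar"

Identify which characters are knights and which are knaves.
Wendy is a knave.
Maya is a knave.
Rose is a knight.

Verification:
- Wendy (knave) says "Exactly 2 of us are knights" - this is FALSE (a lie) because there are 1 knights.
- Maya (knave) says "Wendy and I are different types" - this is FALSE (a lie) because Maya is a knave and Wendy is a knave.
- Rose (knight) says "Wendy is a liar" - this is TRUE because Wendy is a knave.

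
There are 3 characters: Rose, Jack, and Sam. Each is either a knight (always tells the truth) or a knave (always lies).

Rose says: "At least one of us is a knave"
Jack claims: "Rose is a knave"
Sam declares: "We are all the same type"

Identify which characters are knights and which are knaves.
Rose is a knight.
Jack is a knave.
Sam is a knave.

Verification:
- Rose (knight) says "At least one of us is a knave" - this is TRUE because Jack and Sam are knaves.
- Jack (knave) says "Rose is a knave" - this is FALSE (a lie) because Rose is a knight.
- Sam (knave) says "We are all the same type" - this is FALSE (a lie) because Rose is a knight and Jack and Sam are knaves.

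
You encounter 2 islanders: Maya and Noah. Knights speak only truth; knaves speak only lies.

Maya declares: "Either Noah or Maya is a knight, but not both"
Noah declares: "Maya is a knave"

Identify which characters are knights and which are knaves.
Maya is a knight.
Noah is a knave.

Verification:
- Maya (knight) says "Either Noah or Maya is a knight, but not both" - this is TRUE because Noah is a knave and Maya is a knight.
- Noah (knave) says "Maya is a knave" - this is FALSE (a lie) because Maya is a knight.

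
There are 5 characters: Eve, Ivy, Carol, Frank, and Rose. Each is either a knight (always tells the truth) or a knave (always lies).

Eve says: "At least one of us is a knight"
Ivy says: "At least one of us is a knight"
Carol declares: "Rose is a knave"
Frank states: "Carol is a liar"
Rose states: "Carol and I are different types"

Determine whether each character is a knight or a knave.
Eve is a knight.
Ivy is a knight.
Carol is a knave.
Frank is a knight.
Rose is a knight.

Verification:
- Eve (knight) says "At least one of us is a knight" - this is TRUE because Eve, Ivy, Frank, and Rose are knights.
- Ivy (knight) says "At least one of us is a knight" - this is TRUE because Eve, Ivy, Frank, and Rose are knights.
- Carol (knave) says "Rose is a knave" - this is FALSE (a lie) because Rose is a knight.
- Frank (knight) says "Carol is a liar" - this is TRUE because Carol is a knave.
- Rose (knight) says "Carol and I are different types" - this is TRUE because Rose is a knight and Carol is a knave.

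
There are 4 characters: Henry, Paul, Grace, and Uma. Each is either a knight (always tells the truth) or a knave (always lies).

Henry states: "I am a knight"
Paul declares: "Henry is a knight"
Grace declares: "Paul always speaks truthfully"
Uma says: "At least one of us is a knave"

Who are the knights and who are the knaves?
Henry is a knave.
Paul is a knave.
Grace is a knave.
Uma is a knight.

Verification:
- Henry (knave) says "I am a knight" - this is FALSE (a lie) because Henry is a knave.
- Paul (knave) says "Henry is a knight" - this is FALSE (a lie) because Henry is a knave.
- Grace (knave) says "Paul always speaks truthfully" - this is FALSE (a lie) because Paul is a knave.
- Uma (knight) says "At least one of us is a knave" - this is TRUE because Henry, Paul, and Grace are knaves.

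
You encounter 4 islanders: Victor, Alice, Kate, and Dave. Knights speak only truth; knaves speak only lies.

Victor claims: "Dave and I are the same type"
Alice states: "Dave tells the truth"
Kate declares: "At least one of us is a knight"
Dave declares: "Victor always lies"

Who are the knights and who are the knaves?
Victor is a knave.
Alice is a knight.
Kate is a knight.
Dave is a knight.

Verification:
- Victor (knave) says "Dave and I are the same type" - this is FALSE (a lie) because Victor is a knave and Dave is a knight.
- Alice (knight) says "Dave tells the truth" - this is TRUE because Dave is a knight.
- Kate (knight) says "At least one of us is a knight" - this is TRUE because Alice, Kate, and Dave are knights.
- Dave (knight) says "Victor always lies" - this is TRUE because Victor is a knave.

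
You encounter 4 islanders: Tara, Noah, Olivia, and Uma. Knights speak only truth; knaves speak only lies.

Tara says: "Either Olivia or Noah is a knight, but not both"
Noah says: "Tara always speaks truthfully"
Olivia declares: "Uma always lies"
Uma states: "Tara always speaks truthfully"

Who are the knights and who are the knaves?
Tara is a knight.
Noah is a knight.
Olivia is a knave.
Uma is a knight.

Verification:
- Tara (knight) says "Either Olivia or Noah is a knight, but not both" - this is TRUE because Olivia is a knave and Noah is a knight.
- Noah (knight) says "Tara always speaks truthfully" - this is TRUE because Tara is a knight.
- Olivia (knave) says "Uma always lies" - this is FALSE (a lie) because Uma is a knight.
- Uma (knight) says "Tara always speaks truthfully" - this is TRUE because Tara is a knight.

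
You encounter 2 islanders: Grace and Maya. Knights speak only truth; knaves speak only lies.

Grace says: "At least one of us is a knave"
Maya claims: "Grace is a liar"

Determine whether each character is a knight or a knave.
Grace is a knight.
Maya is a knave.

Verification:
- Grace (knight) says "At least one of us is a knave" - this is TRUE because Maya is a knave.
- Maya (knave) says "Grace is a liar" - this is FALSE (a lie) because Grace is a knight.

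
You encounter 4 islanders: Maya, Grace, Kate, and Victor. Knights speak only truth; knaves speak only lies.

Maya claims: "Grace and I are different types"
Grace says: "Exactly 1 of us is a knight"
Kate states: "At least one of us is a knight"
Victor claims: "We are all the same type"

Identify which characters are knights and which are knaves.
Maya is a knight.
Grace is a knave.
Kate is a knight.
Victor is a knave.

Verification:
- Maya (knight) says "Grace and I are different types" - this is TRUE because Maya is a knight and Grace is a knave.
- Grace (knave) says "Exactly 1 of us is a knight" - this is FALSE (a lie) because there are 2 knights.
- Kate (knight) says "At least one of us is a knight" - this is TRUE because Maya and Kate are knights.
- Victor (knave) says "We are all the same type" - this is FALSE (a lie) because Maya and Kate are knights and Grace and Victor are knaves.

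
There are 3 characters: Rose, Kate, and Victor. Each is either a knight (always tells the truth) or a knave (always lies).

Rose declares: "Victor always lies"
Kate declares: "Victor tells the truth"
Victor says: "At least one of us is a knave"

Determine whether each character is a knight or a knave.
Rose is a knave.
Kate is a knight.
Victor is a knight.

Verification:
- Rose (knave) says "Victor always lies" - this is FALSE (a lie) because Victor is a knight.
- Kate (knight) says "Victor tells the truth" - this is TRUE because Victor is a knight.
- Victor (knight) says "At least one of us is a knave" - this is TRUE because Rose is a knave.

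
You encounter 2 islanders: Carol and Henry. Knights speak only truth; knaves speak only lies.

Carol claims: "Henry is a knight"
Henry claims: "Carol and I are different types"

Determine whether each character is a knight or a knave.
Carol is a knave.
Henry is a knave.

Verification:
- Carol (knave) says "Henry is a knight" - this is FALSE (a lie) because Henry is a knave.
- Henry (knave) says "Carol and I are different types" - this is FALSE (a lie) because Henry is a knave and Carol is a knave.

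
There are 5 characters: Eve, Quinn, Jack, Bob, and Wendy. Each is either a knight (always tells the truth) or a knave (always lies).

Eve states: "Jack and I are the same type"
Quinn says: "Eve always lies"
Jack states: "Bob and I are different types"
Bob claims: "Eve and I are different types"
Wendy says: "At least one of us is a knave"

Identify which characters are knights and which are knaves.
Eve is a knave.
Quinn is a knight.
Jack is a knight.
Bob is a knave.
Wendy is a knight.

Verification:
- Eve (knave) says "Jack and I are the same type" - this is FALSE (a lie) because Eve is a knave and Jack is a knight.
- Quinn (knight) says "Eve always lies" - this is TRUE because Eve is a knave.
- Jack (knight) says "Bob and I are different types" - this is TRUE because Jack is a knight and Bob is a knave.
- Bob (knave) says "Eve and I are different types" - this is FALSE (a lie) because Bob is a knave and Eve is a knave.
- Wendy (knight) says "At least one of us is a knave" - this is TRUE because Eve and Bob are knaves.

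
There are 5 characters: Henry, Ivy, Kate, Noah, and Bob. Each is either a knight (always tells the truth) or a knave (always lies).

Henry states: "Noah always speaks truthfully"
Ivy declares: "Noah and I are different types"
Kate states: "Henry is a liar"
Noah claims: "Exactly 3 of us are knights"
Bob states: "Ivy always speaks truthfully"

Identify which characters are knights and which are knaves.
Henry is a knave.
Ivy is a knave.
Kate is a knight.
Noah is a knave.
Bob is a knave.

Verification:
- Henry (knave) says "Noah always speaks truthfully" - this is FALSE (a lie) because Noah is a knave.
- Ivy (knave) says "Noah and I are different types" - this is FALSE (a lie) because Ivy is a knave and Noah is a knave.
- Kate (knight) says "Henry is a liar" - this is TRUE because Henry is a knave.
- Noah (knave) says "Exactly 3 of us are knights" - this is FALSE (a lie) because there are 1 knights.
- Bob (knave) says "Ivy always speaks truthfully" - this is FALSE (a lie) because Ivy is a knave.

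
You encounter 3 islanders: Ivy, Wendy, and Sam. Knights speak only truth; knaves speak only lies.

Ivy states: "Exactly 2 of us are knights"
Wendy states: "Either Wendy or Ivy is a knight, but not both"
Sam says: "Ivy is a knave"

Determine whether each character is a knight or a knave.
Ivy is a knave.
Wendy is a knave.
Sam is a knight.

Verification:
- Ivy (knave) says "Exactly 2 of us are knights" - this is FALSE (a lie) because there are 1 knights.
- Wendy (knave) says "Either Wendy or Ivy is a knight, but not both" - this is FALSE (a lie) because Wendy is a knave and Ivy is a knave.
- Sam (knight) says "Ivy is a knave" - this is TRUE because Ivy is a knave.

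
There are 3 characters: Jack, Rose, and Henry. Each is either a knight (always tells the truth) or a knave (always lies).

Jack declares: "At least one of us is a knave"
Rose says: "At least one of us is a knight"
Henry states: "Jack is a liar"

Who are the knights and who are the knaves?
Jack is a knight.
Rose is a knight.
Henry is a knave.

Verification:
- Jack (knight) says "At least one of us is a knave" - this is TRUE because Henry is a knave.
- Rose (knight) says "At least one of us is a knight" - this is TRUE because Jack and Rose are knights.
- Henry (knave) says "Jack is a liar" - this is FALSE (a lie) because Jack is a knight.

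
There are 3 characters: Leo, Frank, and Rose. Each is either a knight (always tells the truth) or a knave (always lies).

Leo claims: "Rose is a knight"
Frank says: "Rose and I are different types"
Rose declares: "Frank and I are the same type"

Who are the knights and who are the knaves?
Leo is a knave.
Frank is a knight.
Rose is a knave.

Verification:
- Leo (knave) says "Rose is a knight" - this is FALSE (a lie) because Rose is a knave.
- Frank (knight) says "Rose and I are different types" - this is TRUE because Frank is a knight and Rose is a knave.
- Rose (knave) says "Frank and I are the same type" - this is FALSE (a lie) because Rose is a knave and Frank is a knight.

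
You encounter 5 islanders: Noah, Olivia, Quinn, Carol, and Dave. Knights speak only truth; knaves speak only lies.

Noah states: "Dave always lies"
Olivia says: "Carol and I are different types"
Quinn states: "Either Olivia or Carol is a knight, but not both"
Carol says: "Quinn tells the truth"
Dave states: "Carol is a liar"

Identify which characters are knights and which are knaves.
Noah is a knave.
Olivia is a knave.
Quinn is a knave.
Carol is a knave.
Dave is a knight.

Verification:
- Noah (knave) says "Dave always lies" - this is FALSE (a lie) because Dave is a knight.
- Olivia (knave) says "Carol and I are different types" - this is FALSE (a lie) because Olivia is a knave and Carol is a knave.
- Quinn (knave) says "Either Olivia or Carol is a knight, but not both" - this is FALSE (a lie) because Olivia is a knave and Carol is a knave.
- Carol (knave) says "Quinn tells the truth" - this is FALSE (a lie) because Quinn is a knave.
- Dave (knight) says "Carol is a liar" - this is TRUE because Carol is a knave.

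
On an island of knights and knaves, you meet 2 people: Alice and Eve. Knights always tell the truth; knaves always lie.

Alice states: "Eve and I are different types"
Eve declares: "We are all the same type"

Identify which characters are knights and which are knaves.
Alice is a knight.
Eve is a knave.

Verification:
- Alice (knight) says "Eve and I are different types" - this is TRUE because Alice is a knight and Eve is a knave.
- Eve (knave) says "We are all the same type" - this is FALSE (a lie) because Alice is a knight and Eve is a knave.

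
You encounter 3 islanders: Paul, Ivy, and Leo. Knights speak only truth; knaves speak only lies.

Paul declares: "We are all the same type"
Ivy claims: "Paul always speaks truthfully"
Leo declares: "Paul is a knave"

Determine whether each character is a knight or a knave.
Paul is a knave.
Ivy is a knave.
Leo is a knight.

Verification:
- Paul (knave) says "We are all the same type" - this is FALSE (a lie) because Leo is a knight and Paul and Ivy are knaves.
- Ivy (knave) says "Paul always speaks truthfully" - this is FALSE (a lie) because Paul is a knave.
- Leo (knight) says "Paul is a knave" - this is TRUE because Paul is a knave.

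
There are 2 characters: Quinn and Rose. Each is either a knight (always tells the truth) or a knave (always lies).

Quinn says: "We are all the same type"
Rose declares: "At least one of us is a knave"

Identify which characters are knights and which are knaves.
Quinn is a knave.
Rose is a knight.

Verification:
- Quinn (knave) says "We are all the same type" - this is FALSE (a lie) because Rose is a knight and Quinn is a knave.
- Rose (knight) says "At least one of us is a knave" - this is TRUE because Quinn is a knave.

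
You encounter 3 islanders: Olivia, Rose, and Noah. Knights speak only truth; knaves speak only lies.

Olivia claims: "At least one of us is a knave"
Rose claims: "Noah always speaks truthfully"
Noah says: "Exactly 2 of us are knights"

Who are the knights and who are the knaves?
Olivia is a knight.
Rose is a knave.
Noah is a knave.

Verification:
- Olivia (knight) says "At least one of us is a knave" - this is TRUE because Rose and Noah are knaves.
- Rose (knave) says "Noah always speaks truthfully" - this is FALSE (a lie) because Noah is a knave.
- Noah (knave) says "Exactly 2 of us are knights" - this is FALSE (a lie) because there are 1 knights.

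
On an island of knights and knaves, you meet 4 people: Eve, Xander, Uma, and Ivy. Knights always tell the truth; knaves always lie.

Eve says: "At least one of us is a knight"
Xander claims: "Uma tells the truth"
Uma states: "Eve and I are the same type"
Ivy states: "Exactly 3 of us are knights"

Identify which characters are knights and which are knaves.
Eve is a knight.
Xander is a knave.
Uma is a knave.
Ivy is a knave.

Verification:
- Eve (knight) says "At least one of us is a knight" - this is TRUE because Eve is a knight.
- Xander (knave) says "Uma tells the truth" - this is FALSE (a lie) because Uma is a knave.
- Uma (knave) says "Eve and I are the same type" - this is FALSE (a lie) because Uma is a knave and Eve is a knight.
- Ivy (knave) says "Exactly 3 of us are knights" - this is FALSE (a lie) because there are 1 knights.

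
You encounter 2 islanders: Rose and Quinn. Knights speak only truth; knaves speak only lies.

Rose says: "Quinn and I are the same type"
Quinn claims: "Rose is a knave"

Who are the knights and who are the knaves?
Rose is a knave.
Quinn is a knight.

Verification:
- Rose (knave) says "Quinn and I are the same type" - this is FALSE (a lie) because Rose is a knave and Quinn is a knight.
- Quinn (knight) says "Rose is a knave" - this is TRUE because Rose is a knave.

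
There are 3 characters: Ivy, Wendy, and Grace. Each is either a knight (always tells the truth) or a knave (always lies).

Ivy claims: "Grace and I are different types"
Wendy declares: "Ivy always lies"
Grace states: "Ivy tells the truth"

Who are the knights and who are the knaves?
Ivy is a knave.
Wendy is a knight.
Grace is a knave.

Verification:
- Ivy (knave) says "Grace and I are different types" - this is FALSE (a lie) because Ivy is a knave and Grace is a knave.
- Wendy (knight) says "Ivy always lies" - this is TRUE because Ivy is a knave.
- Grace (knave) says "Ivy tells the truth" - this is FALSE (a lie) because Ivy is a knave.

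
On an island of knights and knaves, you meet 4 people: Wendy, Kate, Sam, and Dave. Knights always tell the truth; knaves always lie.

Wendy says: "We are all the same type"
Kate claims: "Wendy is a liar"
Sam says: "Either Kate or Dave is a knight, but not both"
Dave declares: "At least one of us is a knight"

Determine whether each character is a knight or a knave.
Wendy is a knave.
Kate is a knight.
Sam is a knave.
Dave is a knight.

Verification:
- Wendy (knave) says "We are all the same type" - this is FALSE (a lie) because Kate and Dave are knights and Wendy and Sam are knaves.
- Kate (knight) says "Wendy is a liar" - this is TRUE because Wendy is a knave.
- Sam (knave) says "Either Kate or Dave is a knight, but not both" - this is FALSE (a lie) because Kate is a knight and Dave is a knight.
- Dave (knight) says "At least one of us is a knight" - this is TRUE because Kate and Dave are knights.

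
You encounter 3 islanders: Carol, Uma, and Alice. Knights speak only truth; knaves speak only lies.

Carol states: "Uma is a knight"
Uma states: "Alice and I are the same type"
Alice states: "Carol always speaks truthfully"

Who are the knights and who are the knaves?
Carol is a knight.
Uma is a knight.
Alice is a knight.

Verification:
- Carol (knight) says "Uma is a knight" - this is TRUE because Uma is a knight.
- Uma (knight) says "Alice and I are the same type" - this is TRUE because Uma is a knight and Alice is a knight.
- Alice (knight) says "Carol always speaks truthfully" - this is TRUE because Carol is a knight.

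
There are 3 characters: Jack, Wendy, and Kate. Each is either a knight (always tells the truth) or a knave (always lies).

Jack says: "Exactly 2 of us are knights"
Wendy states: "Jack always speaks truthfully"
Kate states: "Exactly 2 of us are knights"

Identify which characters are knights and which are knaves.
Jack is a knave.
Wendy is a knave.
Kate is a knave.

Verification:
- Jack (knave) says "Exactly 2 of us are knights" - this is FALSE (a lie) because there are 0 knights.
- Wendy (knave) says "Jack always speaks truthfully" - this is FALSE (a lie) because Jack is a knave.
- Kate (knave) says "Exactly 2 of us are knights" - this is FALSE (a lie) because there are 0 knights.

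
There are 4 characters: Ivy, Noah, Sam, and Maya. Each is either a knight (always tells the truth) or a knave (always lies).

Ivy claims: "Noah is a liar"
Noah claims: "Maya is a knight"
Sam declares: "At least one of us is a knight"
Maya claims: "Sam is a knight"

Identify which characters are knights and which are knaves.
Ivy is a knave.
Noah is a knight.
Sam is a knight.
Maya is a knight.

Verification:
- Ivy (knave) says "Noah is a liar" - this is FALSE (a lie) because Noah is a knight.
- Noah (knight) says "Maya is a knight" - this is TRUE because Maya is a knight.
- Sam (knight) says "At least one of us is a knight" - this is TRUE because Noah, Sam, and Maya are knights.
- Maya (knight) says "Sam is a knight" - this is TRUE because Sam is a knight.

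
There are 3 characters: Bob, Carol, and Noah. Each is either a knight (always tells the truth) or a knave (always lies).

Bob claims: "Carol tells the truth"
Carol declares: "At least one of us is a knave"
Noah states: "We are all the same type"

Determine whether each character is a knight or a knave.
Bob is a knight.
Carol is a knight.
Noah is a knave.

Verification:
- Bob (knight) says "Carol tells the truth" - this is TRUE because Carol is a knight.
- Carol (knight) says "At least one of us is a knave" - this is TRUE because Noah is a knave.
- Noah (knave) says "We are all the same type" - this is FALSE (a lie) because Bob and Carol are knights and Noah is a knave.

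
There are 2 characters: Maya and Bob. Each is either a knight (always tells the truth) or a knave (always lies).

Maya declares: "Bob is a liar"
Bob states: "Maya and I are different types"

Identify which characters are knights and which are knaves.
Maya is a knave.
Bob is a knight.

Verification:
- Maya (knave) says "Bob is a liar" - this is FALSE (a lie) because Bob is a knight.
- Bob (knight) says "Maya and I are different types" - this is TRUE because Bob is a knight and Maya is a knave.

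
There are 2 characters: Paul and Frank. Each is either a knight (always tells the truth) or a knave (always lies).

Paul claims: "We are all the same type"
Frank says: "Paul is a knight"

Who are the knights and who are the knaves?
Paul is a knight.
Frank is a knight.

Verification:
- Paul (knight) says "We are all the same type" - this is TRUE because Paul and Frank are knights.
- Frank (knight) says "Paul is a knight" - this is TRUE because Paul is a knight.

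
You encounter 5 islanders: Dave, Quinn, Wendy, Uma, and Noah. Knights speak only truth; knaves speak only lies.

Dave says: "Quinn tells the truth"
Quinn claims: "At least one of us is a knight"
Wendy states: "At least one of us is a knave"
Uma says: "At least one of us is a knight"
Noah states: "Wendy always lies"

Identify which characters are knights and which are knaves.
Dave is a knight.
Quinn is a knight.
Wendy is a knight.
Uma is a knight.
Noah is a knave.

Verification:
- Dave (knight) says "Quinn tells the truth" - this is TRUE because Quinn is a knight.
- Quinn (knight) says "At least one of us is a knight" - this is TRUE because Dave, Quinn, Wendy, and Uma are knights.
- Wendy (knight) says "At least one of us is a knave" - this is TRUE because Noah is a knave.
- Uma (knight) says "At least one of us is a knight" - this is TRUE because Dave, Quinn, Wendy, and Uma are knights.
- Noah (knave) says "Wendy always lies" - this is FALSE (a lie) because Wendy is a knight.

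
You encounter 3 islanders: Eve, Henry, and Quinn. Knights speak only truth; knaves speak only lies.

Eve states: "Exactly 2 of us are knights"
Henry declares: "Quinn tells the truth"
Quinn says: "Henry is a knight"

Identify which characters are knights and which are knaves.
Eve is a knave.
Henry is a knave.
Quinn is a knave.

Verification:
- Eve (knave) says "Exactly 2 of us are knights" - this is FALSE (a lie) because there are 0 knights.
- Henry (knave) says "Quinn tells the truth" - this is FALSE (a lie) because Quinn is a knave.
- Quinn (knave) says "Henry is a knight" - this is FALSE (a lie) because Henry is a knave.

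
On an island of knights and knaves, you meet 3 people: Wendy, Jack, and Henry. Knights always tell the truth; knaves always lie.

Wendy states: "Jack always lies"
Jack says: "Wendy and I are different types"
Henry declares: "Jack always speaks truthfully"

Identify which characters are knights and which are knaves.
Wendy is a knave.
Jack is a knight.
Henry is a knight.

Verification:
- Wendy (knave) says "Jack always lies" - this is FALSE (a lie) because Jack is a knight.
- Jack (knight) says "Wendy and I are different types" - this is TRUE because Jack is a knight and Wendy is a knave.
- Henry (knight) says "Jack always speaks truthfully" - this is TRUE because Jack is a knight.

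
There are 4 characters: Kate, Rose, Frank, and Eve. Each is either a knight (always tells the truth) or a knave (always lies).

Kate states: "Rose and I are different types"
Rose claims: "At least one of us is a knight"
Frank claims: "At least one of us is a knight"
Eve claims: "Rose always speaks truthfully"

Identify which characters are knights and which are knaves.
Kate is a knave.
Rose is a knave.
Frank is a knave.
Eve is a knave.

Verification:
- Kate (knave) says "Rose and I are different types" - this is FALSE (a lie) because Kate is a knave and Rose is a knave.
- Rose (knave) says "At least one of us is a knight" - this is FALSE (a lie) because no one is a knight.
- Frank (knave) says "At least one of us is a knight" - this is FALSE (a lie) because no one is a knight.
- Eve (knave) says "Rose always speaks truthfully" - this is FALSE (a lie) because Rose is a knave.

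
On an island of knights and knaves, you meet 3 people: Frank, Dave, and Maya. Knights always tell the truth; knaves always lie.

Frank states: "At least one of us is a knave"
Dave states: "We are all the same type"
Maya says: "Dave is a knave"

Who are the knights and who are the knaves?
Frank is a knight.
Dave is a knave.
Maya is a knight.

Verification:
- Frank (knight) says "At least one of us is a knave" - this is TRUE because Dave is a knave.
- Dave (knave) says "We are all the same type" - this is FALSE (a lie) because Frank and Maya are knights and Dave is a knave.
- Maya (knight) says "Dave is a knave" - this is TRUE because Dave is a knave.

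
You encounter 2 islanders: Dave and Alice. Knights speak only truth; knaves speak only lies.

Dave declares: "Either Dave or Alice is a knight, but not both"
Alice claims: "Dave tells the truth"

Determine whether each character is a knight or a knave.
Dave is a knave.
Alice is a knave.

Verification:
- Dave (knave) says "Either Dave or Alice is a knight, but not both" - this is FALSE (a lie) because Dave is a knave and Alice is a knave.
- Alice (knave) says "Dave tells the truth" - this is FALSE (a lie) because Dave is a knave.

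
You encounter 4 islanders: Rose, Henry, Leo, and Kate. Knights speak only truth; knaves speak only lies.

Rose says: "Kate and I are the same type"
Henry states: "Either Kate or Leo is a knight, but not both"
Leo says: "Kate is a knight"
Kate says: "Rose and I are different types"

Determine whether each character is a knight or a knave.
Rose is a knave.
Henry is a knave.
Leo is a knight.
Kate is a knight.

Verification:
- Rose (knave) says "Kate and I are the same type" - this is FALSE (a lie) because Rose is a knave and Kate is a knight.
- Henry (knave) says "Either Kate or Leo is a knight, but not both" - this is FALSE (a lie) because Kate is a knight and Leo is a knight.
- Leo (knight) says "Kate is a knight" - this is TRUE because Kate is a knight.
- Kate (knight) says "Rose and I are different types" - this is TRUE because Kate is a knight and Rose is a knave.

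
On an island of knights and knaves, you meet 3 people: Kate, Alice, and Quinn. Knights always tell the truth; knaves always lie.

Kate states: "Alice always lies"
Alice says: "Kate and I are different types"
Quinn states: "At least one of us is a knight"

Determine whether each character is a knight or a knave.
Kate is a knave.
Alice is a knight.
Quinn is a knight.

Verification:
- Kate (knave) says "Alice always lies" - this is FALSE (a lie) because Alice is a knight.
- Alice (knight) says "Kate and I are different types" - this is TRUE because Alice is a knight and Kate is a knave.
- Quinn (knight) says "At least one of us is a knight" - this is TRUE because Alice and Quinn are knights.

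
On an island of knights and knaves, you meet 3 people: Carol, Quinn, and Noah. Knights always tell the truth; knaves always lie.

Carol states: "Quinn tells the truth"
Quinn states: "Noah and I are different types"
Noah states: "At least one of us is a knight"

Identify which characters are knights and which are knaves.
Carol is a knave.
Quinn is a knave.
Noah is a knave.

Verification:
- Carol (knave) says "Quinn tells the truth" - this is FALSE (a lie) because Quinn is a knave.
- Quinn (knave) says "Noah and I are different types" - this is FALSE (a lie) because Quinn is a knave and Noah is a knave.
- Noah (knave) says "At least one of us is a knight" - this is FALSE (a lie) because no one is a knight.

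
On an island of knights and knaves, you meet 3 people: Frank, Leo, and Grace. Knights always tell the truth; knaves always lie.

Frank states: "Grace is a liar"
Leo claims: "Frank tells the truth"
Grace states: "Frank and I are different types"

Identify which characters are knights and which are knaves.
Frank is a knave.
Leo is a knave.
Grace is a knight.

Verification:
- Frank (knave) says "Grace is a liar" - this is FALSE (a lie) because Grace is a knight.
- Leo (knave) says "Frank tells the truth" - this is FALSE (a lie) because Frank is a knave.
- Grace (knight) says "Frank and I are different types" - this is TRUE because Grace is a knight and Frank is a knave.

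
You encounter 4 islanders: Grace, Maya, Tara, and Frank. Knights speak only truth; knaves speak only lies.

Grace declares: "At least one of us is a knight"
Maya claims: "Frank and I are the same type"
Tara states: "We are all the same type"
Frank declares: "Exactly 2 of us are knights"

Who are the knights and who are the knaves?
Grace is a knight.
Maya is a knave.
Tara is a knave.
Frank is a knight.

Verification:
- Grace (knight) says "At least one of us is a knight" - this is TRUE because Grace and Frank are knights.
- Maya (knave) says "Frank and I are the same type" - this is FALSE (a lie) because Maya is a knave and Frank is a knight.
- Tara (knave) says "We are all the same type" - this is FALSE (a lie) because Grace and Frank are knights and Maya and Tara are knaves.
- Frank (knight) says "Exactly 2 of us are knights" - this is TRUE because there are 2 knights.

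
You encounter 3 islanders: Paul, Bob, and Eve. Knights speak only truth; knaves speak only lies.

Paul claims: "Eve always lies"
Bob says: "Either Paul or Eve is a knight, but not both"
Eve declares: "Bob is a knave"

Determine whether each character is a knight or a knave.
Paul is a knight.
Bob is a knight.
Eve is a knave.

Verification:
- Paul (knight) says "Eve always lies" - this is TRUE because Eve is a knave.
- Bob (knight) says "Either Paul or Eve is a knight, but not both" - this is TRUE because Paul is a knight and Eve is a knave.
- Eve (knave) says "Bob is a knave" - this is FALSE (a lie) because Bob is a knight.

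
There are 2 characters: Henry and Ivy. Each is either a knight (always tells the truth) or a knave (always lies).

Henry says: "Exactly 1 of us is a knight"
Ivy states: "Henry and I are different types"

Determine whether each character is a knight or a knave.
Henry is a knave.
Ivy is a knave.

Verification:
- Henry (knave) says "Exactly 1 of us is a knight" - this is FALSE (a lie) because there are 0 knights.
- Ivy (knave) says "Henry and I are different types" - this is FALSE (a lie) because Ivy is a knave and Henry is a knave.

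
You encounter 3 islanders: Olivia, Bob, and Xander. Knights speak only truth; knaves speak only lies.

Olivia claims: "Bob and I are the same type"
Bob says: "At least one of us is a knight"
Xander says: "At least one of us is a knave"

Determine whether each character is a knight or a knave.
Olivia is a knave.
Bob is a knight.
Xander is a knight.

Verification:
- Olivia (knave) says "Bob and I are the same type" - this is FALSE (a lie) because Olivia is a knave and Bob is a knight.
- Bob (knight) says "At least one of us is a knight" - this is TRUE because Bob and Xander are knights.
- Xander (knight) says "At least one of us is a knave" - this is TRUE because Olivia is a knave.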